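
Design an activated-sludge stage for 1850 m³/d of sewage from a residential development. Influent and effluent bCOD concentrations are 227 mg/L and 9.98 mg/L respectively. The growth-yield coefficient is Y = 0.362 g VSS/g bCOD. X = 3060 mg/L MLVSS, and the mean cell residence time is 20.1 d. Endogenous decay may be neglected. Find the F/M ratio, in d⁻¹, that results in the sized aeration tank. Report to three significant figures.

V·X = Y·Q·ΔS·θ_c gives V = 0.362 × 1850 × (227 − 9.98) × 20.1 / 3060 = 954.7 m³.
Food-to-microorganism ratio F/M = Q S₀ / (V X) = 1850 × 227 / (954.7 × 3060) = 0.1438 d⁻¹.

F/M ≈ 0.144 d⁻¹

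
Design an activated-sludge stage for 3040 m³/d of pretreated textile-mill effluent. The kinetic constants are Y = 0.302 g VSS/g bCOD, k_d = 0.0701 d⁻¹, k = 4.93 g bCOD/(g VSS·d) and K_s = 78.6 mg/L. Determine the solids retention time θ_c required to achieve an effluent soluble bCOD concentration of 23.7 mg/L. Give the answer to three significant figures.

θ_c ≈ 3.64 d

Specific growth rate at S = 23.7 mg/L: μ = YkS/(K_s+S) = 0.302·4.93·23.7/(78.6+23.7) = 0.3449 d⁻¹.
1/θ_c = 0.3449 − 0.0701 = 0.2748 d⁻¹, so θ_c = 3.639 d.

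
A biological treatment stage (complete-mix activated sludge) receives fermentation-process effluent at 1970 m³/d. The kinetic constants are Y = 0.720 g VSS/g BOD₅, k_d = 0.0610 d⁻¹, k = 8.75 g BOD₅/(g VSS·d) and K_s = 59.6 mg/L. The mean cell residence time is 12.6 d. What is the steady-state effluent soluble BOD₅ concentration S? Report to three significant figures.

S ≈ 1.36 mg/L

From the Monod/SRT balance for a CMAS, S = K_s·(1+k_d θ_c)/[θ_c·(Y k − k_d) − 1] = 59.6 × (1 + 0.0610 × 12.6) / [12.6 × (0.720 × 8.75 − 0.0610) − 1] = 105.4 / 77.61 = 1.358 mg/L.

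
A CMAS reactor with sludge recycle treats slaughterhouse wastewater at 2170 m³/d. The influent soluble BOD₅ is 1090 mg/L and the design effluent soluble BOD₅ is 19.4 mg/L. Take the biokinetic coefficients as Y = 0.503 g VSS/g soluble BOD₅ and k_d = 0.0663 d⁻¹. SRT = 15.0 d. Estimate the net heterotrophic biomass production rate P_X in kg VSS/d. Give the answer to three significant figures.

Y_obs = Y / (1 + k_d θ_c) = 0.503 / (1 + 0.0663 × 15.0) = 0.503 / 1.994 = 0.2522.
Mass of soluble BOD₅ removed per day: Q(S₀ − S) = 2170 × 1071 g/m³ = 2323 kg/d.
Biomass produced: P_X = Y_obs·Q·ΔS = 0.2522 × 2323 ≈ 585.9 kg VSS/d.

P_X ≈ 586 kg VSS/d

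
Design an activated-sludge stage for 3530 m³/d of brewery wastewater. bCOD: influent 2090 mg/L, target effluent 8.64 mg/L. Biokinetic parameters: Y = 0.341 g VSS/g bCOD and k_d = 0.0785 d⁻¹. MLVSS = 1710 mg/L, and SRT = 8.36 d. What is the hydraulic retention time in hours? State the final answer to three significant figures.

τ ≈ 50.3 h

Rearranging the biomass balance for a CMAS with decay, V = Y·Q·ΔS·θ_c / [X·(1+k_d θ_c)] = 0.341 × 3530 × (2090 − 8.64) × 8.36 / [1710 × (1 + 0.0785 × 8.36)] = 2.09×10^7 / 2832 = 7395 m³.
τ = V/Q = 7395/3530 = 2.095 d, or 50.28 h.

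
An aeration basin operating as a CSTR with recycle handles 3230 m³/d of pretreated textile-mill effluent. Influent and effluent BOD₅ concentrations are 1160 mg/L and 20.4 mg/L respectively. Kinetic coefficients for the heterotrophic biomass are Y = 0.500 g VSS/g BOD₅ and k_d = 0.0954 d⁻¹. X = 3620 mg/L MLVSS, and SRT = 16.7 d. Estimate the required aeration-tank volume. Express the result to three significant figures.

Rearranging the biomass balance for a CMAS with decay, V = Y·Q·ΔS·θ_c / [X·(1+k_d θ_c)] = 0.500 × 3230 × (1160 − 20.4) × 16.7 / [3620 × (1 + 0.0954 × 16.7)] = 3.07×10^7 / 9387 = 3274 m³.

V ≈ 3270 m³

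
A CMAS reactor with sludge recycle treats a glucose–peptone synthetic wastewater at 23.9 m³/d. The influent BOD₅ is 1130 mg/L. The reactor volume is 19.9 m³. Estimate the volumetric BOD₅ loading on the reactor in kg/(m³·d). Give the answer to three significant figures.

Volumetric loading L_v = Q·S₀ / V = 23.9 × 1130 g/m³ / 19.90 m³ = 1357 g/(m³·d) = 1.357 kg BOD₅/(m³·d).

L_v ≈ 1.36 kg BOD₅/(m³·d)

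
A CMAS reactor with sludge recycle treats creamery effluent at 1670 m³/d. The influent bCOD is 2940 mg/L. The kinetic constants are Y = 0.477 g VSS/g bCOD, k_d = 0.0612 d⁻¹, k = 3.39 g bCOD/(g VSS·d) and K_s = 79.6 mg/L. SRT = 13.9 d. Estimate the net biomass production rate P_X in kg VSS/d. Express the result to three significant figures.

P_X ≈ 1260 kg VSS/d

Effluent substrate depends only on kinetics and SRT: S = K_s(1 + k_d θ_c) / [θ_c(Yk − k_d) − 1] = 79.6 × (1 + 0.0612 × 13.9) / [13.9 × (0.477 × 3.39 − 0.0612) − 1] = 147.3 / 20.63 = 7.142 mg/L.
The observed yield is Y_obs = Y/(1 + k_d·θ_c) = 0.477 / (1 + 0.0612 × 13.9) = 0.477 / 1.851 = 0.2577 g VSS per g bCOD removed.
ΔS = 2940 − 7.14 = 2933 mg/L, so the substrate removal rate is 1670 × 2933/1000 = 4898 kg bCOD/d.
So the net sludge growth is P_X = 0.2577 × 4898 = 1262 kg VSS/d.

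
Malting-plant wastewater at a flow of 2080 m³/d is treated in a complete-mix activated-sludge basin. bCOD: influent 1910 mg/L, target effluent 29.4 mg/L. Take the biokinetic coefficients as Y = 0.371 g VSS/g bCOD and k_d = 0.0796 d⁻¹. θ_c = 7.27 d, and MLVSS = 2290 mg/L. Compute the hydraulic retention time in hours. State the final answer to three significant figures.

τ ≈ 33.7 h

Rearranging the biomass balance for a CMAS with decay, V = Y·Q·ΔS·θ_c / [X·(1+k_d θ_c)] = 0.371 × 2080 × (1910 − 29.4) × 7.27 / [2290 × (1 + 0.0796 × 7.27)] = 1.06×10^7 / 3615 = 2918 m³.
τ = V/Q = 2918/2080 = 1.403 d, or 33.67 h.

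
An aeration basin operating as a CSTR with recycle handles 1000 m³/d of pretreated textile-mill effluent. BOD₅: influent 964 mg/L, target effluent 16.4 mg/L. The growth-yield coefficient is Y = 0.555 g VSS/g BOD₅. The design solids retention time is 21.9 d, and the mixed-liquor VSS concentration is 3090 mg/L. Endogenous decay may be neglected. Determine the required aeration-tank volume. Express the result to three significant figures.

V ≈ 3730 m³

Biomass mass balance (decay neglected): V·X = Y·Q·(S₀ − S)·θ_c, so V = 0.555 × 1000 × (964 − 16.4) × 21.9 / 3090 = 3727 m³.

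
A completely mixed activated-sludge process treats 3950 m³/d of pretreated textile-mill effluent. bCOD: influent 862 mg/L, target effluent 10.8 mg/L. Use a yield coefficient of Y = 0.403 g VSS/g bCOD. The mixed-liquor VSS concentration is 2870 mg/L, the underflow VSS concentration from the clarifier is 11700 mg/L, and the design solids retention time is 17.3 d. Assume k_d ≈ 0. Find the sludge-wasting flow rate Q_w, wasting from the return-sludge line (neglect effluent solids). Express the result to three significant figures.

With k_d = 0 the design equation reduces to V = Y Q (S₀−S) θ_c / X = 0.403 × 3950 × (862 − 10.8) × 17.3 / 2870 = 8168 m³.
Wasting from the return line (neglecting effluent solids): Q_w = V·X / (θ_c·X_r) = 8168 × 2870 / (17.3 × 11700) = 115.8 m³/d.

Q_w ≈ 116 m³/d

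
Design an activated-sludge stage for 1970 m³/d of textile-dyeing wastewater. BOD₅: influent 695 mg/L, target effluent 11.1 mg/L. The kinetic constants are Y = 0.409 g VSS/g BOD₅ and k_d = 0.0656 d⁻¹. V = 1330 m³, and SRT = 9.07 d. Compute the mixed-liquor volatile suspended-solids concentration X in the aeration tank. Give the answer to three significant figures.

X ≈ 2360 mg/L

Solving the biomass balance for X: X = Y Q (S₀−S) θ_c / [V (1+k_d θ_c)] = 0.409 × 1970 × (695 − 11.1) × 9.07 / [1330 × (1 + 0.0656 × 9.07)] = 2356 mg/L.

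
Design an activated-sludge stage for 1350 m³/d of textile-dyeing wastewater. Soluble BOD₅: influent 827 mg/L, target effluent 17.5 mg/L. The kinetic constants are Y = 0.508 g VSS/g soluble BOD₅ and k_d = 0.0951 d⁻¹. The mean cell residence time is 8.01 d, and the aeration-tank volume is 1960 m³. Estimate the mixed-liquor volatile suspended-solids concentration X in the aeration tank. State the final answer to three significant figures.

X ≈ 1290 mg/L

Solving the biomass balance for X: X = Y Q (S₀−S) θ_c / [V (1+k_d θ_c)] = 0.508 × 1350 × (827 − 17.5) × 8.01 / [1960 × (1 + 0.0951 × 8.01)] = 1288 mg/L.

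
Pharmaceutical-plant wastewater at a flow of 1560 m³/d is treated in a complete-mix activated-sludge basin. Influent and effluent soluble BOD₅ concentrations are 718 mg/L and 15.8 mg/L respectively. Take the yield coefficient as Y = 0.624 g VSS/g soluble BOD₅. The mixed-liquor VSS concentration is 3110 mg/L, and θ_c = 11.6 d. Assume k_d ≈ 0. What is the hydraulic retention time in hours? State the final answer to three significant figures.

With k_d = 0 the design equation reduces to V = Y Q (S₀−S) θ_c / X = 0.624 × 1560 × (718 − 15.8) × 11.6 / 3110 = 2550 m³.
Hydraulic retention time τ = V/Q = 2550 / 1560 = 1.634 d = 39.22 h.

τ ≈ 39.2 h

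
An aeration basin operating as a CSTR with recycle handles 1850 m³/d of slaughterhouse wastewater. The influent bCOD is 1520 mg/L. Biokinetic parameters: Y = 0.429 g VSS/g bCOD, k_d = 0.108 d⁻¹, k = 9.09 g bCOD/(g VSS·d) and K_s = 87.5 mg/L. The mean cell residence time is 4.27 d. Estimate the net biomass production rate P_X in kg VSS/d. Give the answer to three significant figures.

Effluent substrate depends only on kinetics and SRT: S = K_s(1 + k_d θ_c) / [θ_c(Yk − k_d) − 1] = 87.5 × (1 + 0.108 × 4.27) / [4.27 × (0.429 × 9.09 − 0.108) − 1] = 127.9 / 15.19 = 8.417 mg/L.
Observed yield with endogenous decay: Y_obs = Y / (1 + k_d·θ_c) = 0.429 / (1 + 0.108 × 4.27) = 0.429 / 1.461 = 0.2936 g VSS/g bCOD.
ΔS = 1520 − 8.42 = 1512 mg/L, so the substrate removal rate is 1850 × 1512/1000 = 2796 kg bCOD/d.
P_X = Y_obs · Q(S₀ − S) = 0.2936 × 2796 = 821.0 kg VSS/d.

P_X ≈ 821 kg VSS/d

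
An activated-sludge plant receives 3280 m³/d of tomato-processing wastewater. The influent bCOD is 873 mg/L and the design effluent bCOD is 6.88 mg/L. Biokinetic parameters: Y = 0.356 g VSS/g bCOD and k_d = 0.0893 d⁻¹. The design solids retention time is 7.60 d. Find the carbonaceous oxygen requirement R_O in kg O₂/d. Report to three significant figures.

Y_obs = Y / (1 + k_d θ_c) = 0.356 / (1 + 0.0893 × 7.60) = 0.356 / 1.679 = 0.2121.
Substrate removed = Q·(S₀ − S) = 3280 m³/d × (873 − 6.88) g/m³ = 2.84×10^6 g/d = 2841 kg/d.
Net sludge production P_X = 0.2121 × 2841 = 602.5 kg VSS/d.
R_O = Q·ΔS − 1.42 P_X = 2841 − 855.5 = 1985 kg O₂/d.

R_O ≈ 1990 kg O₂/d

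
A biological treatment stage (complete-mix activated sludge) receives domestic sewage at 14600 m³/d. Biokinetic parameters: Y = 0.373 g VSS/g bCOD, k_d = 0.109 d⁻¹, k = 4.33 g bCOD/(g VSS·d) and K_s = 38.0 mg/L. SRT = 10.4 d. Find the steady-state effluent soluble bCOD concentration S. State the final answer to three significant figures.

From the Monod/SRT balance for a CMAS, S = K_s·(1+k_d θ_c)/[θ_c·(Y k − k_d) − 1] = 38.0 × (1 + 0.109 × 10.4) / [10.4 × (0.373 × 4.33 − 0.109) − 1] = 81.08 / 14.66 = 5.529 mg/L.

S ≈ 5.53 mg/L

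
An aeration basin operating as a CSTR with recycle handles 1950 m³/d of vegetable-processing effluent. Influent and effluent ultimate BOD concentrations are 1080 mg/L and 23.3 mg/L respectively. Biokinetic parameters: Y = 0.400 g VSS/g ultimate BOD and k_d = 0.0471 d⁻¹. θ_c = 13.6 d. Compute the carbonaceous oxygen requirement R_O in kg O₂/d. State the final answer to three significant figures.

R_O ≈ 1350 kg O₂/d

Y_obs = Y / (1 + k_d θ_c) = 0.400 / (1 + 0.0471 × 13.6) = 0.400 / 1.641 = 0.2438.
Mass of ultimate BOD removed per day: Q(S₀ − S) = 1950 × 1057 g/m³ = 2061 kg/d.
Biomass synthesised: P_X = Y_obs × 2061 = 502.4 kg VSS/d.
R_O = Q·ΔS − 1.42 P_X = 2061 − 713.4 = 1347 kg O₂/d.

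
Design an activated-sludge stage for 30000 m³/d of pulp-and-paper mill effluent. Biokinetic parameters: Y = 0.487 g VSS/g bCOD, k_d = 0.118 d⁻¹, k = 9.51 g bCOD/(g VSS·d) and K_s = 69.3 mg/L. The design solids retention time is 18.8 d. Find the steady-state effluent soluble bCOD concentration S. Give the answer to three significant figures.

S ≈ 2.66 mg/L

From the Monod/SRT balance for a CMAS, S = K_s·(1+k_d θ_c)/[θ_c·(Y k − k_d) − 1] = 69.3 × (1 + 0.118 × 18.8) / [18.8 × (0.487 × 9.51 − 0.118) − 1] = 223.0 / 83.85 = 2.660 mg/L.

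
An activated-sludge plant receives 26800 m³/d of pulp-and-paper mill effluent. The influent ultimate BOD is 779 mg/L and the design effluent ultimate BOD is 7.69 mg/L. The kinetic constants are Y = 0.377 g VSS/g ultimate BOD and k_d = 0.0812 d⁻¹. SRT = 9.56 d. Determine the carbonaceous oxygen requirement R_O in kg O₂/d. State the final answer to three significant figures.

R_O ≈ 14400 kg O₂/d

Observed yield with endogenous decay: Y_obs = Y / (1 + k_d·θ_c) = 0.377 / (1 + 0.0812 × 9.56) = 0.377 / 1.776 = 0.2122 g VSS/g ultimate BOD.
ΔS = 779 − 7.69 = 771.3 mg/L, so the substrate removal rate is 26800 × 771.3/1000 = 20671 kg ultimate BOD/d.
Net sludge production P_X = 0.2122 × 20671 = 4387 kg VSS/d.
R_O = Q·(S₀ − S) − 1.42·P_X = 20671 − 1.42 × 4387 = 14441 kg O₂/d.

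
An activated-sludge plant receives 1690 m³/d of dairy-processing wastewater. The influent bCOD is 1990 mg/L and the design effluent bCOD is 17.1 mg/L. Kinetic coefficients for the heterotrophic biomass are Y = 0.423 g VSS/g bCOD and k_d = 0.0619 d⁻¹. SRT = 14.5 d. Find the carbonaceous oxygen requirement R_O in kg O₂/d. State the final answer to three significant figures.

R_O ≈ 2280 kg O₂/d

Y_obs = Y / (1 + k_d θ_c) = 0.423 / (1 + 0.0619 × 14.5) = 0.423 / 1.898 = 0.2229.
Substrate removed = Q·(S₀ − S) = 1690 m³/d × (1990 − 17.1) g/m³ = 3.33×10^6 g/d = 3334 kg/d.
P_X = Y_obs·Q·(S₀ − S) = 0.2229 × 3334 = 743.3 kg VSS/d.
R_O = Q·(S₀ − S) − 1.42·P_X = 3334 − 1.42 × 743.3 = 2279 kg O₂/d.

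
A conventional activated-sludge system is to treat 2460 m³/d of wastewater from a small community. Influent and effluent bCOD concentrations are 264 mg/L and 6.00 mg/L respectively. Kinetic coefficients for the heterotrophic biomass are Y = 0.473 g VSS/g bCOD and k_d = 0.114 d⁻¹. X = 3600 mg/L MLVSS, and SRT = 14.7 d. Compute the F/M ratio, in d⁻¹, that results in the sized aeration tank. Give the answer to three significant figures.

Rearranging the biomass balance for a CMAS with decay, V = Y·Q·ΔS·θ_c / [X·(1+k_d θ_c)] = 0.473 × 2460 × (264 − 6.00) × 14.7 / [3600 × (1 + 0.114 × 14.7)] = 4.41×10^6 / 9633 = 458.1 m³.
F/M = Q·S₀ / (V·X) = 2460 × 264 / (458.1 × 3600) = 0.3938 g bCOD·(g VSS·d)⁻¹.

F/M ≈ 0.394 d⁻¹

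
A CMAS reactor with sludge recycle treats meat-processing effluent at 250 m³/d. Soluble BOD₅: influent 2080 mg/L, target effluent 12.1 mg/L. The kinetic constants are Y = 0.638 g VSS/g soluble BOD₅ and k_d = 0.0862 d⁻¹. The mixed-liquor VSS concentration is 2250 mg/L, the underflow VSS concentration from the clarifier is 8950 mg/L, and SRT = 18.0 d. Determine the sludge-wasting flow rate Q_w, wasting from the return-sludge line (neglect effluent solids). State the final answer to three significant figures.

Q_w ≈ 14.4 m³/d

Steady-state biomass mass balance: V·X·(1 + k_d·θ_c) = Y·Q·(S₀ − S)·θ_c, so V = 0.638 × 250 × (2080 − 12.1) × 18.0 / [2250 × (1 + 0.0862 × 18.0)] = 5.94×10^6 / 5741 = 1034 m³.
Q_w = (V·X)/(θ_c X_r) = 1034 × 2250 / (18.0 × 8950) = 14.44 m³/d.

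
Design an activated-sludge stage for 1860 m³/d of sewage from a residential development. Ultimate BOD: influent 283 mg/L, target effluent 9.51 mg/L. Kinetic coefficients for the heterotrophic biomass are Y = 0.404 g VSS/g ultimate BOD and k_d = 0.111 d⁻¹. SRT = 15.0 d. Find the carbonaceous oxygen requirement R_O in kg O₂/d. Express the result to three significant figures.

Y_obs = Y / (1 + k_d θ_c) = 0.404 / (1 + 0.111 × 15.0) = 0.404 / 2.665 = 0.1516.
ΔS = 283 − 9.51 = 273.5 mg/L, so the substrate removal rate is 1860 × 273.5/1000 = 508.7 kg ultimate BOD/d.
Net sludge production P_X = 0.1516 × 508.7 = 77.11 kg VSS/d.
R_O = Q·(S₀ − S) − 1.42·P_X = 508.7 − 1.42 × 77.11 = 399.2 kg O₂/d.

R_O ≈ 399 kg O₂/d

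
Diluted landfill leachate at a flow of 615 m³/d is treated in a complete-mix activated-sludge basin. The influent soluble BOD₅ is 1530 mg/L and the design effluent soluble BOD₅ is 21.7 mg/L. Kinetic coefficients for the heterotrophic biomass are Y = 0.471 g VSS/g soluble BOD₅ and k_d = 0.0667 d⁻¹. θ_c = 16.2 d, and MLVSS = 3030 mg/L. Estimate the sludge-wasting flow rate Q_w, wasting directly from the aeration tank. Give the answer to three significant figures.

Steady-state biomass mass balance: V·X·(1 + k_d·θ_c) = Y·Q·(S₀ − S)·θ_c, so V = 0.471 × 615 × (1530 − 21.7) × 16.2 / [3030 × (1 + 0.0667 × 16.2)] = 7.08×10^6 / 6304 = 1123 m³.
With mixed-liquor wasting, θ_c = V/Q_w, so Q_w = V/θ_c = 1123/16.2 = 69.31 m³/d.

Q_w ≈ 69.3 m³/d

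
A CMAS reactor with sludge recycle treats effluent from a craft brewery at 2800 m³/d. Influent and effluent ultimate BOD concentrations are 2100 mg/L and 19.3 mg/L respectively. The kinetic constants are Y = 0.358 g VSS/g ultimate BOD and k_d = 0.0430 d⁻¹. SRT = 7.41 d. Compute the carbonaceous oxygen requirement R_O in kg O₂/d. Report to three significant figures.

R_O ≈ 3580 kg O₂/d

Correct the yield for decay: Y_obs = Y/(1 + k_d θ_c) = 0.358 / (1 + 0.0430 × 7.41) = 0.358 / 1.319 = 0.2715.
Substrate removed = Q·(S₀ − S) = 2800 m³/d × (2100 − 19.3) g/m³ = 5.83×10^6 g/d = 5826 kg/d.
Biomass synthesised: P_X = Y_obs × 5826 = 1582 kg VSS/d.
Carbonaceous O₂ demand = substrate oxidised − cell-mass equivalent = 5826 − 1.42 × 1582 = 3580 kg O₂/d.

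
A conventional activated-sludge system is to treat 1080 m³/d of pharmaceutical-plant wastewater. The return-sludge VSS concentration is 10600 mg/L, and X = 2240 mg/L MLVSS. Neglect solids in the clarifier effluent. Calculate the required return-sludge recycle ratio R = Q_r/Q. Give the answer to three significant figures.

R ≈ 0.268

Solids balance on the clarifier gives (1+R)X = R·X_r, so R = X/(X_r − X) = 2240 / (10600 − 2240) = 0.2679.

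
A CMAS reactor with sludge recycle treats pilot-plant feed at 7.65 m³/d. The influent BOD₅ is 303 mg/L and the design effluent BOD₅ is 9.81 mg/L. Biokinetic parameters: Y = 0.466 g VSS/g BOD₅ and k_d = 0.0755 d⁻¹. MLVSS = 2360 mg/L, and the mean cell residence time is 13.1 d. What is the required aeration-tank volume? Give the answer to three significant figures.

Steady-state biomass mass balance: V·X·(1 + k_d·θ_c) = Y·Q·(S₀ − S)·θ_c, so V = 0.466 × 7.65 × (303 − 9.81) × 13.1 / [2360 × (1 + 0.0755 × 13.1)] = 1.37×10^4 / 4694 = 2.917 m³.

V ≈ 2.92 m³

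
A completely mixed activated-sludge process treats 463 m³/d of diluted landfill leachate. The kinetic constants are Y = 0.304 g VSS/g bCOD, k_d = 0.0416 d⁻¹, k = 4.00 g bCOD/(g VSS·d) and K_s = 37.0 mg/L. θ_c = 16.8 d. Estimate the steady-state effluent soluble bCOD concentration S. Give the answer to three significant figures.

S ≈ 3.36 mg/L

From the Monod/SRT balance for a CMAS, S = K_s·(1+k_d θ_c)/[θ_c·(Y k − k_d) − 1] = 37.0 × (1 + 0.0416 × 16.8) / [16.8 × (0.304 × 4.00 − 0.0416) − 1] = 62.86 / 18.73 = 3.356 mg/L.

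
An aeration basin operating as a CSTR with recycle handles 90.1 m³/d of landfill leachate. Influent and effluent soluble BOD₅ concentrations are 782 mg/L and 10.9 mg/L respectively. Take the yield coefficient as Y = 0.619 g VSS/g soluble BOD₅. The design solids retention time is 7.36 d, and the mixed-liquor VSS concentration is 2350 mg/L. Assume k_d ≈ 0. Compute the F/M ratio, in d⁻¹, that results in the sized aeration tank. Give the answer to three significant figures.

F/M ≈ 0.223 d⁻¹

V·X = Y·Q·ΔS·θ_c gives V = 0.619 × 90.1 × (782 − 10.9) × 7.36 / 2350 = 134.7 m³.
F/M = Q·S₀ / (V·X) = 90.1 × 782 / (134.7 × 2350) = 0.2226 g soluble BOD₅·(g VSS·d)⁻¹.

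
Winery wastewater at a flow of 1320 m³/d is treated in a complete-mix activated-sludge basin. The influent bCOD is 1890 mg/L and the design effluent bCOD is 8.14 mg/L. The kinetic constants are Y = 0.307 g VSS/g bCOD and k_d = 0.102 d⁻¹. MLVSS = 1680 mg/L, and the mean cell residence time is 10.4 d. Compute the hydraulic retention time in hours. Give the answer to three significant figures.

From the SRT design equation V = Y Q (S₀−S) θ_c / [X (1 + k_d θ_c)] = 0.307 × 1320 × (1890 − 8.14) × 10.4 / [1680 × (1 + 0.102 × 10.4)] = 7.93×10^6 / 3462 = 2291 m³.
τ = V/Q = 2291/1320 = 1.735 d, or 41.65 h.

τ ≈ 41.7 h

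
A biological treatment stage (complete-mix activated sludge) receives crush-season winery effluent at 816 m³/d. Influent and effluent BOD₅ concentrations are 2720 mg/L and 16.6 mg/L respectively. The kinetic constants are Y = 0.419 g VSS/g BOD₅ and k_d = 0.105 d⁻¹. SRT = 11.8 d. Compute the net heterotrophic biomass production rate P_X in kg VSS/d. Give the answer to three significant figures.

P_X ≈ 413 kg VSS/d

Observed yield with endogenous decay: Y_obs = Y / (1 + k_d·θ_c) = 0.419 / (1 + 0.105 × 11.8) = 0.419 / 2.239 = 0.1871 g VSS/g BOD₅.
ΔS = 2720 − 16.6 = 2703 mg/L, so the substrate removal rate is 816 × 2703/1000 = 2206 kg BOD₅/d.
Net biomass production P_X = Y_obs × Q·(S₀ − S) = 0.1871 × 2206 = 412.8 kg VSS/d.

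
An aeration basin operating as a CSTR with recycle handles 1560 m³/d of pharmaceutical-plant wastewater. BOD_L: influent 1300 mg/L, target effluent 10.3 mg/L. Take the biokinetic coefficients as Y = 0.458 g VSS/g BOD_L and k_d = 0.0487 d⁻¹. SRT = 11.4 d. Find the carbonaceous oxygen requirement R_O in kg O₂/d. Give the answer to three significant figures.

Observed yield with endogenous decay: Y_obs = Y / (1 + k_d·θ_c) = 0.458 / (1 + 0.0487 × 11.4) = 0.458 / 1.555 = 0.2945 g VSS/g BOD_L.
Q·(S₀ − S) = 1560 × (1300 − 10.3) × 10⁻³ = 2012 kg/d removed.
P_X = Y_obs·Q·(S₀ − S) = 0.2945 × 2012 = 592.5 kg VSS/d.
Carbonaceous O₂ demand = substrate oxidised − cell-mass equivalent = 2012 − 1.42 × 592.5 = 1171 kg O₂/d.

R_O ≈ 1170 kg O₂/d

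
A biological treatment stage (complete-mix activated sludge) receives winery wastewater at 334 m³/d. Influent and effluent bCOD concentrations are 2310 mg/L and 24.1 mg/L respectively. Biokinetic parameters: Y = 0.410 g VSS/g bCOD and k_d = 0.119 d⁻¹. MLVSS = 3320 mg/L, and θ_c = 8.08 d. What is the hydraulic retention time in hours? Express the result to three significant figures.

τ ≈ 27.9 h

Steady-state biomass mass balance: V·X·(1 + k_d·θ_c) = Y·Q·(S₀ − S)·θ_c, so V = 0.410 × 334 × (2310 − 24.1) × 8.08 / [3320 × (1 + 0.119 × 8.08)] = 2.53×10^6 / 6512 = 388.4 m³.
Hydraulic retention time τ = V/Q = 388.4 / 334 = 1.163 d = 27.91 h.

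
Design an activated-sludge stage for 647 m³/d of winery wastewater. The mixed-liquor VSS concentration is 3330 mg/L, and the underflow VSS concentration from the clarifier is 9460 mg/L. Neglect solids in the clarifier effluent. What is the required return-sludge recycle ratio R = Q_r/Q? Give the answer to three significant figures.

R = Q_r/Q = X/(X_r − X) = 3330 / (9460 − 3330) = 0.5432.

R ≈ 0.543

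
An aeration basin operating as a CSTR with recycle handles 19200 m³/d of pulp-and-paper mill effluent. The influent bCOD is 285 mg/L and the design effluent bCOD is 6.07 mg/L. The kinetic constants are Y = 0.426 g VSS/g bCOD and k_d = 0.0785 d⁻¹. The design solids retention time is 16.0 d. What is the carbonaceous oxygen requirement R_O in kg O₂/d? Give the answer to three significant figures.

Y_obs = Y / (1 + k_d θ_c) = 0.426 / (1 + 0.0785 × 16.0) = 0.426 / 2.256 = 0.1888.
Substrate removed = Q·(S₀ − S) = 19200 m³/d × (285 − 6.07) g/m³ = 5.36×10^6 g/d = 5355 kg/d.
Biomass synthesised: P_X = Y_obs × 5355 = 1011 kg VSS/d.
R_O = Q·ΔS − 1.42 P_X = 5355 − 1436 = 3919 kg O₂/d.

R_O ≈ 3920 kg O₂/d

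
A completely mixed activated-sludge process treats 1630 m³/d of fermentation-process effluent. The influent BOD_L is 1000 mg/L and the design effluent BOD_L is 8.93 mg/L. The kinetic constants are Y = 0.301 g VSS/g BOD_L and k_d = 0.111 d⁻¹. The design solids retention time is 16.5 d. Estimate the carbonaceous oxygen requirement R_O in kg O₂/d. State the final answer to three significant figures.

Correct the yield for decay: Y_obs = Y/(1 + k_d θ_c) = 0.301 / (1 + 0.111 × 16.5) = 0.301 / 2.832 = 0.1063.
Substrate removed = Q·(S₀ − S) = 1630 m³/d × (1000 − 8.93) g/m³ = 1.62×10^6 g/d = 1615 kg/d.
Biomass synthesised: P_X = Y_obs × 1615 = 171.7 kg VSS/d.
Carbonaceous O₂ demand = substrate oxidised − cell-mass equivalent = 1615 − 1.42 × 171.7 = 1372 kg O₂/d.

R_O ≈ 1370 kg O₂/d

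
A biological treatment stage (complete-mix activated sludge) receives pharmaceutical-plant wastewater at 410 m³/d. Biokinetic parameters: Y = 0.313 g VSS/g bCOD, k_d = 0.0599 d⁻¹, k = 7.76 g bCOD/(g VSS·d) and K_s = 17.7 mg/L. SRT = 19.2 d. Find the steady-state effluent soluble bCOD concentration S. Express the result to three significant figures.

Effluent substrate depends only on kinetics and SRT: S = K_s(1 + k_d θ_c) / [θ_c(Yk − k_d) − 1] = 17.7 × (1 + 0.0599 × 19.2) / [19.2 × (0.313 × 7.76 − 0.0599) − 1] = 38.06 / 44.48 = 0.8555 mg/L.

S ≈ 0.855 mg/L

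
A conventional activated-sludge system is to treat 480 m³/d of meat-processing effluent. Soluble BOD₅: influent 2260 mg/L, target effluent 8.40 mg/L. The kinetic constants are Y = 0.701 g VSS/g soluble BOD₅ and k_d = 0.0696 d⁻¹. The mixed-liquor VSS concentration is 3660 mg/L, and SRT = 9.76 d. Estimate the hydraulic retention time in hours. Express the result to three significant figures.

τ ≈ 60.2 h

From the SRT design equation V = Y Q (S₀−S) θ_c / [X (1 + k_d θ_c)] = 0.701 × 480 × (2260 − 8.40) × 9.76 / [3660 × (1 + 0.0696 × 9.76)] = 7.39×10^6 / 6146 = 1203 m³.
HRT = V/Q = 1203 m³ / 480 m³·d⁻¹ = 2.506 d × 24 = 60.15 h.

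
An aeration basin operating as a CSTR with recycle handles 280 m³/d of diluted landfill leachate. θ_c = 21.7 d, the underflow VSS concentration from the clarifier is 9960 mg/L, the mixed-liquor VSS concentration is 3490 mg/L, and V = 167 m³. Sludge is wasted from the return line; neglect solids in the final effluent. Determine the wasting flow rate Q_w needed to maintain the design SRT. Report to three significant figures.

Q_w ≈ 2.70 m³/d

Q_w = (V·X)/(θ_c X_r) = 167.0 × 3490 / (21.7 × 9960) = 2.697 m³/d.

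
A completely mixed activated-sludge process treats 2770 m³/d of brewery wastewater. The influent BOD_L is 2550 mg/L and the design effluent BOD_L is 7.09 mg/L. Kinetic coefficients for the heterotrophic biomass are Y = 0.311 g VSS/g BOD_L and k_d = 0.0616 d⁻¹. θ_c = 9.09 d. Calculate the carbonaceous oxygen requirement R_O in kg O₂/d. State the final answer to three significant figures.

R_O ≈ 5050 kg O₂/d

Correct the yield for decay: Y_obs = Y/(1 + k_d θ_c) = 0.311 / (1 + 0.0616 × 9.09) = 0.311 / 1.560 = 0.1994.
Mass of BOD_L removed per day: Q(S₀ − S) = 2770 × 2543 g/m³ = 7044 kg/d.
Biomass synthesised: P_X = Y_obs × 7044 = 1404 kg VSS/d.
R_O = Q·(S₀ − S) − 1.42·P_X = 7044 − 1.42 × 1404 = 5050 kg O₂/d.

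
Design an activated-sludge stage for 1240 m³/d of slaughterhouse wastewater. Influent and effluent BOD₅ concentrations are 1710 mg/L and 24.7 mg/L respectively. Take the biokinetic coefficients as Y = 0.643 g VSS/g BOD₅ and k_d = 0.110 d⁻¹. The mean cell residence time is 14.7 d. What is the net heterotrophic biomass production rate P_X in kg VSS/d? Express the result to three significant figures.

Observed yield with endogenous decay: Y_obs = Y / (1 + k_d·θ_c) = 0.643 / (1 + 0.110 × 14.7) = 0.643 / 2.617 = 0.2457 g VSS/g BOD₅.
Q·(S₀ − S) = 1240 × (1710 − 24.7) × 10⁻³ = 2090 kg/d removed.
Net biomass production P_X = Y_obs × Q·(S₀ − S) = 0.2457 × 2090 = 513.5 kg VSS/d.

P_X ≈ 513 kg VSS/d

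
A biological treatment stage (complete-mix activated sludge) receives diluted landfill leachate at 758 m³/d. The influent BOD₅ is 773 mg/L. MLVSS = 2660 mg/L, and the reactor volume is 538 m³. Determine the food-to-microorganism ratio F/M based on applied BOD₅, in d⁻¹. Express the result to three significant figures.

Food-to-microorganism ratio F/M = Q S₀ / (V X) = 758 × 773 / (538.0 × 2660) = 0.4094 d⁻¹.

F/M ≈ 0.409 d⁻¹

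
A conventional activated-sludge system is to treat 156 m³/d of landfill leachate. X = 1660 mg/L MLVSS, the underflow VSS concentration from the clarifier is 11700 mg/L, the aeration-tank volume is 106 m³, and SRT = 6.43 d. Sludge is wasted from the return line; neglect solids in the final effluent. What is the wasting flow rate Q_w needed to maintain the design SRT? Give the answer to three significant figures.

Q_w ≈ 2.34 m³/d

Wasting from the return line (neglecting effluent solids): Q_w = V·X / (θ_c·X_r) = 106.0 × 1660 / (6.43 × 11700) = 2.339 m³/d.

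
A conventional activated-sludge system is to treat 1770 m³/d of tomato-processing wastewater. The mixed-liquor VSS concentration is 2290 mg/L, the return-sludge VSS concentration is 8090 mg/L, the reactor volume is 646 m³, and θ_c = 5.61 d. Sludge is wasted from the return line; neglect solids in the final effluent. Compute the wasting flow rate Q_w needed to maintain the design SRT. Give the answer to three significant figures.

Q_w = (V·X)/(θ_c X_r) = 646.0 × 2290 / (5.61 × 8090) = 32.60 m³/d.

Q_w ≈ 32.6 m³/d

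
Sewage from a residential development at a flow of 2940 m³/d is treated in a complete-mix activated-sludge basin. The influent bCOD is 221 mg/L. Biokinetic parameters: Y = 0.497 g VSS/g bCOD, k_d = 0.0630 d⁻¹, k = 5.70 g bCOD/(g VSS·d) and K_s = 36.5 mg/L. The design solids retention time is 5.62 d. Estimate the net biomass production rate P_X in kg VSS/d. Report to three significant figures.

P_X ≈ 235 kg VSS/d

For a completely mixed reactor with recycle the Lawrence–McCarty relation gives S = K_s·(1 + k_d·θ_c) / [θ_c·(Y·k − k_d) − 1] = 36.5 × (1 + 0.0630 × 5.62) / [5.62 × (0.497 × 5.70 − 0.0630) − 1] = 49.42 / 14.57 = 3.393 mg/L.
Y_obs = Y / (1 + k_d θ_c) = 0.497 / (1 + 0.0630 × 5.62) = 0.497 / 1.354 = 0.3670.
ΔS = 221 − 3.39 = 217.6 mg/L, so the substrate removal rate is 2940 × 217.6/1000 = 639.8 kg bCOD/d.
So the net sludge growth is P_X = 0.3670 × 639.8 = 234.8 kg VSS/d.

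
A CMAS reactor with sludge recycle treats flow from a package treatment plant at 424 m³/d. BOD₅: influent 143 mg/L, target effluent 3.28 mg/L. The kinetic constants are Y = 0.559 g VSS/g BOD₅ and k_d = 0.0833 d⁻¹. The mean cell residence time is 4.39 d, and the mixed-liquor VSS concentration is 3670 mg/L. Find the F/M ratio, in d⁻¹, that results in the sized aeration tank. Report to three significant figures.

From the SRT design equation V = Y Q (S₀−S) θ_c / [X (1 + k_d θ_c)] = 0.559 × 424 × (143 − 3.28) × 4.39 / [3670 × (1 + 0.0833 × 4.39)] = 1.45×10^5 / 5012 = 29.01 m³.
F/M = Q·S₀ / (V·X) = 424 × 143 / (29.01 × 3670) = 0.5696 g BOD₅·(g VSS·d)⁻¹.

F/M ≈ 0.570 d⁻¹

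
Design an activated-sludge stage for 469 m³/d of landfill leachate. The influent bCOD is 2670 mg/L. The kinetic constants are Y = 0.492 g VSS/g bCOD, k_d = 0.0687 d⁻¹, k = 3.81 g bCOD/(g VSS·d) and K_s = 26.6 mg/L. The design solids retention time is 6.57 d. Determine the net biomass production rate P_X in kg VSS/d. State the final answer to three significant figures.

P_X ≈ 424 kg VSS/d

From the Monod/SRT balance for a CMAS, S = K_s·(1+k_d θ_c)/[θ_c·(Y k − k_d) − 1] = 26.6 × (1 + 0.0687 × 6.57) / [6.57 × (0.492 × 3.81 − 0.0687) − 1] = 38.61 / 10.86 = 3.554 mg/L.
Observed yield with endogenous decay: Y_obs = Y / (1 + k_d·θ_c) = 0.492 / (1 + 0.0687 × 6.57) = 0.492 / 1.451 = 0.3390 g VSS/g bCOD.
ΔS = 2670 − 3.55 = 2666 mg/L, so the substrate removal rate is 469 × 2666/1000 = 1251 kg bCOD/d.
Net biomass production P_X = Y_obs × Q·(S₀ − S) = 0.3390 × 1251 = 423.9 kg VSS/d.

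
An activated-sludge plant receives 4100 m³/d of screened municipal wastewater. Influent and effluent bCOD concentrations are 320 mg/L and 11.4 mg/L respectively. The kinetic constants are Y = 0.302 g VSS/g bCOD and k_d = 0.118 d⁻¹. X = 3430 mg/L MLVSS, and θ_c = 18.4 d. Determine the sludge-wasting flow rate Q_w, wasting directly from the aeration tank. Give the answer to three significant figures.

Q_w ≈ 35.1 m³/d

Steady-state biomass mass balance: V·X·(1 + k_d·θ_c) = Y·Q·(S₀ − S)·θ_c, so V = 0.302 × 4100 × (320 − 11.4) × 18.4 / [3430 × (1 + 0.118 × 18.4)] = 7.03×10^6 / 10877 = 646.4 m³.
Wasting from the aeration tank: Q_w = V / θ_c = 646.4 / 18.4 = 35.13 m³/d.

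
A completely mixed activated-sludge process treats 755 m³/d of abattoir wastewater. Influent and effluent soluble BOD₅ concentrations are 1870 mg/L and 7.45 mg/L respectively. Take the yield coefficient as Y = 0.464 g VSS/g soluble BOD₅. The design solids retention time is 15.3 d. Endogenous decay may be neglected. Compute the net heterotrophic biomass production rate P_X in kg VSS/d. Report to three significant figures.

P_X ≈ 652 kg VSS/d

Since k_d ≈ 0, Y_obs = Y = 0.464 g VSS/g soluble BOD₅.
Mass of soluble BOD₅ removed per day: Q(S₀ − S) = 755 × 1863 g/m³ = 1406 kg/d.
Biomass produced: P_X = Y_obs·Q·ΔS = 0.4640 × 1406 ≈ 652.5 kg VSS/d.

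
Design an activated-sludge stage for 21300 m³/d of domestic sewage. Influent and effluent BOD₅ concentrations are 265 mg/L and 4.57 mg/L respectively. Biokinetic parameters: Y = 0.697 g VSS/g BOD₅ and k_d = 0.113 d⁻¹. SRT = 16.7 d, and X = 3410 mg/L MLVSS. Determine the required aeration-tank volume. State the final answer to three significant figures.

Steady-state biomass mass balance: V·X·(1 + k_d·θ_c) = Y·Q·(S₀ − S)·θ_c, so V = 0.697 × 21300 × (265 − 4.57) × 16.7 / [3410 × (1 + 0.113 × 16.7)] = 6.46×10^7 / 9845 = 6558 m³.

V ≈ 6560 m³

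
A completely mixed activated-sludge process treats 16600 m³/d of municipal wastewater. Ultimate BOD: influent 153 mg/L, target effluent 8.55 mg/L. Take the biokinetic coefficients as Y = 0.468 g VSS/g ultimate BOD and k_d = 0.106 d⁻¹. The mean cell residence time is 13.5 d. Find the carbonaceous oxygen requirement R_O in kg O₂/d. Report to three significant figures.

Observed yield with endogenous decay: Y_obs = Y / (1 + k_d·θ_c) = 0.468 / (1 + 0.106 × 13.5) = 0.468 / 2.431 = 0.1925 g VSS/g ultimate BOD.
Substrate removed = Q·(S₀ − S) = 16600 m³/d × (153 − 8.55) g/m³ = 2.4×10^6 g/d = 2398 kg/d.
P_X = Y_obs·Q·(S₀ − S) = 0.1925 × 2398 = 461.6 kg VSS/d.
Carbonaceous O₂ demand = substrate oxidised − cell-mass equivalent = 2398 − 1.42 × 461.6 = 1742 kg O₂/d.

R_O ≈ 1740 kg O₂/d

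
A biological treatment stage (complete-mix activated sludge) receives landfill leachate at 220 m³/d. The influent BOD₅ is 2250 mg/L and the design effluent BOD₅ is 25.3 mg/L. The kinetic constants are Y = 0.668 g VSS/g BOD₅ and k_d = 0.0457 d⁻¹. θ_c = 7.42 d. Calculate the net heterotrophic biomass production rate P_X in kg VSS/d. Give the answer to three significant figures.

Correct the yield for decay: Y_obs = Y/(1 + k_d θ_c) = 0.668 / (1 + 0.0457 × 7.42) = 0.668 / 1.339 = 0.4988.
Q·(S₀ − S) = 220 × (2250 − 25.3) × 10⁻³ = 489.4 kg/d removed.
Biomass produced: P_X = Y_obs·Q·ΔS = 0.4988 × 489.4 ≈ 244.2 kg VSS/d.

P_X ≈ 244 kg VSS/d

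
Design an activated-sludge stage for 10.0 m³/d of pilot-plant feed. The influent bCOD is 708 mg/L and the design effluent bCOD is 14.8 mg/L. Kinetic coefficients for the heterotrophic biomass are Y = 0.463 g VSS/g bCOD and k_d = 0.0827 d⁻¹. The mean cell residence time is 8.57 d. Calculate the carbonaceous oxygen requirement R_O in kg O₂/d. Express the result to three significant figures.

Y_obs = Y / (1 + k_d θ_c) = 0.463 / (1 + 0.0827 × 8.57) = 0.463 / 1.709 = 0.2710.
Substrate removed = Q·(S₀ − S) = 10.0 m³/d × (708 − 14.8) g/m³ = 6.93×10^3 g/d = 6.932 kg/d.
Net sludge production P_X = 0.2710 × 6.932 = 1.878 kg VSS/d.
R_O = Q·ΔS − 1.42 P_X = 6.932 − 2.667 = 4.265 kg O₂/d.

R_O ≈ 4.26 kg O₂/d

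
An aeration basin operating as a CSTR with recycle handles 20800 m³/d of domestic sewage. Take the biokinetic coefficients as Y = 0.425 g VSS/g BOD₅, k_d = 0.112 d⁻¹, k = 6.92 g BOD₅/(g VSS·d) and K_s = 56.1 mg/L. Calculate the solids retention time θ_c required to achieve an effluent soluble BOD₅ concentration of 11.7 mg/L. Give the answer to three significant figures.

θ_c ≈ 2.53 d

At the target effluent, Y k S/(K_s+S) = 0.425×6.92×11.7/67.80 = 0.5075 d⁻¹.
θ_c = 1/(μ − k_d) = 1/(0.5075 − 0.112) = 1/0.3955 = 2.528 d.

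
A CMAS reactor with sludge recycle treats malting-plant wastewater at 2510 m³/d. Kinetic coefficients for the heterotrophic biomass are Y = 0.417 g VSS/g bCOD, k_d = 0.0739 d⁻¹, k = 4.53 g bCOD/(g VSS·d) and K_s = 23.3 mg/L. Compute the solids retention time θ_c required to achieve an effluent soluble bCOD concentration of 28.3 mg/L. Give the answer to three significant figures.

θ_c ≈ 1.04 d

At the target effluent, Y k S/(K_s+S) = 0.417×4.53×28.3/51.60 = 1.036 d⁻¹.
Then 1/θ_c = μ − k_d = 1.036 − 0.0739 = 0.9621 d⁻¹, giving θ_c = 1.039 d.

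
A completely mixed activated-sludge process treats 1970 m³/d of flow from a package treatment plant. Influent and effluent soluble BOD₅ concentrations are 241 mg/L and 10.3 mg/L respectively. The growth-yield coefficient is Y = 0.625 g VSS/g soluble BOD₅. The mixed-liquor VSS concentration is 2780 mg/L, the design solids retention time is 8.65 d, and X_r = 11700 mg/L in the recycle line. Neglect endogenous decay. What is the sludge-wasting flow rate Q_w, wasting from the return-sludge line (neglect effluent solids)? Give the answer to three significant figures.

Biomass mass balance (decay neglected): V·X = Y·Q·(S₀ − S)·θ_c, so V = 0.625 × 1970 × (241 − 10.3) × 8.65 / 2780 = 883.8 m³.
Wasting from the return line (neglecting effluent solids): Q_w = V·X / (θ_c·X_r) = 883.8 × 2780 / (8.65 × 11700) = 24.28 m³/d.

Q_w ≈ 24.3 m³/d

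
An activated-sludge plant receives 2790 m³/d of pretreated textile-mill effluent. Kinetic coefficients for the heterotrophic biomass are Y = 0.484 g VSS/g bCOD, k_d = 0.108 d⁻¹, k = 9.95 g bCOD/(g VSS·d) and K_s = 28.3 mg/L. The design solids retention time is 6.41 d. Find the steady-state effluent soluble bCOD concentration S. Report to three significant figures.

S ≈ 1.64 mg/L

From the Monod/SRT balance for a CMAS, S = K_s·(1+k_d θ_c)/[θ_c·(Y k − k_d) − 1] = 28.3 × (1 + 0.108 × 6.41) / [6.41 × (0.484 × 9.95 − 0.108) − 1] = 47.89 / 29.18 = 1.641 mg/L.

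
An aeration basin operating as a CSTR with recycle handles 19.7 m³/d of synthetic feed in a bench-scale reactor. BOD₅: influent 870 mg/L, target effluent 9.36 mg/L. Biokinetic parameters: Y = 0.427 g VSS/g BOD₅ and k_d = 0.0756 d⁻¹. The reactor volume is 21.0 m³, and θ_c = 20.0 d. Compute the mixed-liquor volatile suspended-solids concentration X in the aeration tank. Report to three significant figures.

X ≈ 2740 mg/L

X = Y·Q·ΔS·θ_c / [V·(1 + k_d θ_c)] = 0.427 × 19.7 × (870 − 9.36) × 20.0 / [21.0 × (1 + 0.0756 × 20.0)] = 2745 mg/L.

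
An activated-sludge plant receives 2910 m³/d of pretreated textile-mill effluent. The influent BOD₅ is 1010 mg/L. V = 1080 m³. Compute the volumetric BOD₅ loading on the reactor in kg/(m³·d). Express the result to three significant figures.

L_v ≈ 2.72 kg BOD₅/(m³·d)

Applied BOD₅ load per unit volume = Q·S₀/V = (2910 × 1010/1000)/1080 = 2.721 kg BOD₅·m⁻³·d⁻¹.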